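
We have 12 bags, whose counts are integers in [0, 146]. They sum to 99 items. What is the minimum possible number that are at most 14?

6

Each value above 14 is at least 15, contributing at least 15 − 0 = 15 above the floor 0.
The sum exceeds the floor total 0 by 99, so at most ⌊99/15⌋ = 6 exceed 14, and at least 6 are ≤ 14.
Exactly 6 works: 6 values at 0 and 6 at 15 total 90; raise one of the low values by 9 (still ≤ 14) to hit 99.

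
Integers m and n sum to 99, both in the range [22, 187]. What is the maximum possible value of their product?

For a fixed sum, the product mn is largest when m and n are as close as possible.
Taking m = 49 and n = 50 (both in [22, 187]) gives mn = 2450.

2450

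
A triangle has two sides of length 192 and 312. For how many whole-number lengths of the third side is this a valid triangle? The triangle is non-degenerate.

The triangle inequality gives |192 − 312| < c < 192 + 312, i.e. 120 < c < 504.
So c can be any integer from 121 to 503: 383 values.

383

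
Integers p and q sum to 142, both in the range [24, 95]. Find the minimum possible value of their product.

pq = p(142 − p) is concave in p, so over [47, 95] it is minimized at an endpoint.
At the endpoint p = 47, q = 142 − 47 = 95, so pq = 47 × 95 = 4465.

4465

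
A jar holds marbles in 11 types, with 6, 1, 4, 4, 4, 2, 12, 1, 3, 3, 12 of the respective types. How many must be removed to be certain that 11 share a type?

49

In the worst case you take as many as possible of each type without reaching 11: 6 + 1 + 4 + 4 + 4 + 2 + 10 + 1 + 3 + 3 + 10 = 48.
The next one must give 11 of some type, so 48 + 1 = 49.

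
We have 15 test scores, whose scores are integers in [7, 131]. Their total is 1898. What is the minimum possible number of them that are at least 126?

Suppose at most 15 − j of them reach 126; then j values are ≤ 125 and the rest ≤ 131.
The total is then ≤ 125·j + 131·(15 − j) = 1965 − 6j. For this to be ≥ 1898 we need j ≤ 11, so at least 15 − 11 = 4 must reach 126.
Exactly 4 works: 4 values at 131 and 11 at 125 total 1899; lower one of the high values by 1 (still ≥ 126) to hit 1898.

4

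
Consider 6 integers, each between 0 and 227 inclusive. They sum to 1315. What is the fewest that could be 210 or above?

4

Suppose at most 6 − j of them reach 210; then j values are ≤ 209 and the rest ≤ 227.
The total is then ≤ 209·j + 227·(6 − j) = 1362 − 18j. For this to be ≥ 1315 we need j ≤ 2, so at least 6 − 2 = 4 must reach 210.
Exactly 4 works: 4 values at 227 and 2 at 209 total 1326; lower one of the high values by 11 (still ≥ 210) to hit 1315.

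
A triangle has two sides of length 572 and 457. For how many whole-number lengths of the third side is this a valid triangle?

The triangle inequality gives |572 − 457| < c < 572 + 457, i.e. 115 < c < 1029.
So c can be any integer from 116 to 1028: 913 values.

913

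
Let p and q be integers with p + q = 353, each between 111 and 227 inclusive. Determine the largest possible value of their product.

For a fixed sum, the product pq is largest when p and q are as close as possible.
Taking p = 176 and q = 177 (both in [111, 227]) gives pq = 31152.

31152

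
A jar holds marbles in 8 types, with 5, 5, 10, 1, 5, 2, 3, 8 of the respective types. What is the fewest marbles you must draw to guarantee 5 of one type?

In the worst case you take as many as possible of each type without reaching 5: 4 + 4 + 4 + 1 + 4 + 2 + 3 + 4 = 26.
The next one must give 5 of some type, so 26 + 1 = 27.

27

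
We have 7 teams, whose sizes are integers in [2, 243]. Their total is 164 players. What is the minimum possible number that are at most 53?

5

Each value above 53 is at least 54, contributing at least 54 − 2 = 52 above the floor 2.
The sum exceeds the floor total 14 by 150, so at most ⌊150/52⌋ = 2 exceed 53, and at least 5 are ≤ 53.
Exactly 5 works: 5 values at 2 and 2 at 54 total 118; raise one of the low values by 46 (still ≤ 53) to hit 164.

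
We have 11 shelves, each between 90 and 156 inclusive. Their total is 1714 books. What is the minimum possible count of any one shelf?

To make one shelf as small as possible, make the other 10 as large as possible.
The other 10 contribute at most 10 × 156 = 1560, leaving at least 1714 − 1560 = 154.
Since 154 ≥ 90, this is achievable: one at 154 and 10 at 156.

154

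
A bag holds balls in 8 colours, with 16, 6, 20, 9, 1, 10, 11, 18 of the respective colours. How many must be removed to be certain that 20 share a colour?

In the worst case you take as many as possible of each colour without reaching 20: 16 + 6 + 19 + 9 + 1 + 10 + 11 + 18 = 90.
The next one must give 20 of some colour, so 90 + 1 = 91.

91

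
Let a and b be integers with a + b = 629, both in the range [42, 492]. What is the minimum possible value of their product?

ab = a(629 − a) is concave in a, so over [137, 492] it is minimized at an endpoint.
The extreme feasible split is a = 137, b = 492, giving ab = 67404.

67404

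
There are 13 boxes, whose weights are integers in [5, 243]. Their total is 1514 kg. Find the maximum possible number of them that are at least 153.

If k of the values are ≥ 153, the total is ≥ 153k + 5(13 − k).
Setting 153k + 5(13 − k) ≤ 1514 gives 148k ≤ 1449, so k ≤ 9.
k = 9 is achieved by 9 values at 153 and 4 at 5, total 1397; add 117 to one value (staying below 153) to reach 1514.

9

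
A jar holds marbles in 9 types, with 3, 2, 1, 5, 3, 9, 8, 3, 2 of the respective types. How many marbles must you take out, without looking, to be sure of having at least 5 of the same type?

27

In the worst case you take as many as possible of each type without reaching 5: 3 + 2 + 1 + 4 + 3 + 4 + 4 + 3 + 2 = 26.
The next one must give 5 of some type, so 26 + 1 = 27.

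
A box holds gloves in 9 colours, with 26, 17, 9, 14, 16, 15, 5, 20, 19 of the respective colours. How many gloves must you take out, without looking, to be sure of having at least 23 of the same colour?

138

In the worst case you take as many as possible of each colour without reaching 23: 22 + 17 + 9 + 14 + 16 + 15 + 5 + 20 + 19 = 137.
The next one must give 23 of some colour, so 137 + 1 = 138.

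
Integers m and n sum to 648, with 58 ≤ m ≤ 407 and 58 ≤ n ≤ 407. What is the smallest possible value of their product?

Since m + n is fixed, pushing one of them to its bound minimizes the product.
At the endpoint m = 241, n = 648 − 241 = 407, so mn = 241 × 407 = 98087.

98087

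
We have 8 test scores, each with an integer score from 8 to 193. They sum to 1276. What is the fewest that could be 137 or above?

If only k of them are at least 137, the other 8 − k are at most 136, so the total is at most k·193 + (8 − k)·136.
This must reach 1276, so k·193 + (8 − k)·136 ≥ 1276, giving k ≥ 4.
Exactly 4 works: 4 values at 193 and 4 at 136 total 1316; lower one of the high values by 40 (still ≥ 137) to hit 1276.

4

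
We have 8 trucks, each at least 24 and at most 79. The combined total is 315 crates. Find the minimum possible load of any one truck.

Minimizing one value means maximizing the remaining 7.
The other 7 can take up 7 × 79 = 553 ≥ 315 − 24, so one truck can sit at its floor of 24.
Achievable: one at 24 and the other 7 totalling 291, which fits since 7 × 24 ≤ 291 ≤ 7 × 79.

24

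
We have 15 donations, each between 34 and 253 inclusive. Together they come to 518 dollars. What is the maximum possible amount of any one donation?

To make one donation as large as possible, make the other 14 as small as possible.
The other 14 contribute at least 14 × 34 = 476, leaving at most 518 − 476 = 42.
Since 42 ≤ 253, this is achievable: one at 42 and 14 at 34.

42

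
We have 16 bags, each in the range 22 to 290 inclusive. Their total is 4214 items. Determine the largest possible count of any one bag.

290

Maximizing one value means minimizing the remaining 15.
The other 15 contribute at least 15 × 22 = 330, leaving at most 4214 − 330 = 3884.
But each bag is capped at 290, so the maximum is 290.
Achievable: one at 290 and the other 15 totalling 3924, which fits since 15 × 22 ≤ 3924 ≤ 15 × 290.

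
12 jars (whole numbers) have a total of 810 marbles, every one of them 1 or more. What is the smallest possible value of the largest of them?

68

If every one of the 12 were at most 67, the total would be at most 12 × 67 = 804 < 810.
Taking 6 copies of 67 and 6 copies of 68 gives exactly 810, so 68 is attained.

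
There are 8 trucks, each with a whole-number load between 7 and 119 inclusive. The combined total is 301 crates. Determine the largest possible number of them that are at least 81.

3

With k values at 81 or above and the rest at least 7, the sum is at least 56 + 74k.
Since the sum is 301, we need 74k ≤ 245, i.e. k ≤ 3.
k = 3 is achieved by 3 values at 81 and 5 at 7, total 278; add 23 to one value (staying below 81) to reach 301.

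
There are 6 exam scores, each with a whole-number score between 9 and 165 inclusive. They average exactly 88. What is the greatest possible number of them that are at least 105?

4

The total is 6 × 88 = 528.
If k of the values are ≥ 105, the total is ≥ 105k + 9(6 − k).
Setting 105k + 9(6 − k) ≤ 528 gives 96k ≤ 474, so k ≤ 4.
k = 4 is achieved by 4 values at 105 and 2 at 9, total 438; add 90 to one value (staying below 105) to reach 528.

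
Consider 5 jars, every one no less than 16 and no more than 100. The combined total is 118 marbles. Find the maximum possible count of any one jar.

54

To make one jar as large as possible, make the other 4 as small as possible.
The other 4 contribute at least 4 × 16 = 64, leaving at most 118 − 64 = 54.
Since 54 ≤ 100, this is achievable: one at 54 and 4 at 16.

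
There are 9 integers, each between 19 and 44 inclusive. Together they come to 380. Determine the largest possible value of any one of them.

Maximizing one value means minimizing the remaining 8.
The other 8 contribute at least 8 × 19 = 152, leaving at most 380 − 152 = 228.
But each integer is capped at 44, so the maximum is 44.
Achievable: one at 44 and the other 8 totalling 336, which fits since 8 × 19 ≤ 336 ≤ 8 × 44.

44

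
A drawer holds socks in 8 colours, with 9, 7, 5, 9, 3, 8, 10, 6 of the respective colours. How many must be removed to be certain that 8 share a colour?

In the worst case you take as many as possible of each colour without reaching 8: 7 + 7 + 5 + 7 + 3 + 7 + 7 + 6 = 49.
The next one must give 8 of some colour, so 49 + 1 = 50.

50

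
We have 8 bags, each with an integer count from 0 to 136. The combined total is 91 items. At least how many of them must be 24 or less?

Let j be the number exceeding 24. Then the total is ≥ 25·j + 0·(8 − j) = 0 + 25j.
So 25j ≤ 91 and j ≤ 3; hence at least 8 − 3 = 5 are ≤ 24.
Exactly 5 works: 5 values at 0 and 3 at 25 total 75; raise one of the low values by 16 (still ≤ 24) to hit 91.

5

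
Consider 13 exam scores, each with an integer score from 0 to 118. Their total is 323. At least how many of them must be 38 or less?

5

Let j be the number exceeding 38. Then the total is ≥ 39·j + 0·(13 − j) = 0 + 39j.
So 39j ≤ 323 and j ≤ 8; hence at least 13 − 8 = 5 are ≤ 38.
Exactly 5 works: 5 values at 0 and 8 at 39 total 312; raise one of the low values by 11 (still ≤ 38) to hit 323.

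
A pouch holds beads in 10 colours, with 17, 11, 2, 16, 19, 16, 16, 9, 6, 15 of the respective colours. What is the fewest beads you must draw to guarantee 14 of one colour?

107

In the worst case you take as many as possible of each colour without reaching 14: 13 + 11 + 2 + 13 + 13 + 13 + 13 + 9 + 6 + 13 = 106.
The next one must give 14 of some colour, so 106 + 1 = 107.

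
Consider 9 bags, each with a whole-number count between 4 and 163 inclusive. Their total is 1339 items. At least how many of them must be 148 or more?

1

Each value short of 148 is at most 147, costing at least 163 − 147 = 16 against the maximum total of 1467.
We can afford to lose at most 1467 − 1339 = 128, so at most ⌊128/16⌋ = 8 fall short, and at least 1 are ≥ 148.
Exactly 1 works: 1 value at 163 and 8 at 147 total 1339.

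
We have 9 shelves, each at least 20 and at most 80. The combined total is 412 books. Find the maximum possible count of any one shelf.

80

To make one shelf as large as possible, make the other 8 as small as possible.
The other 8 contribute at least 8 × 20 = 160, leaving at most 412 − 160 = 252.
But each shelf is capped at 80, so the maximum is 80.
Achievable: one at 80 and the other 8 totalling 332, which fits since 8 × 20 ≤ 332 ≤ 8 × 80.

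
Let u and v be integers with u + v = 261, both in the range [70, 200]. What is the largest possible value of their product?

17030

For a fixed sum, the product uv is largest when u and v are as close as possible.
Taking u = 130 and v = 131 (both in [70, 200]) gives uv = 17030.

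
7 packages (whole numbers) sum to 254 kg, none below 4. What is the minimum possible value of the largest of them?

37

Some value must be at least ⌈254/7⌉ = 37, since 7 × 36 = 252 < 254.
Achievable: 2 of them at 37 and 5 at 36 total 254.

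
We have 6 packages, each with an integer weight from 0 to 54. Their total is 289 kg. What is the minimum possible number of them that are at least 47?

Suppose at most 6 − j of them reach 47; then j values are ≤ 46 and the rest ≤ 54.
The total is then ≤ 46·j + 54·(6 − j) = 324 − 8j. For this to be ≥ 289 we need j ≤ 4, so at least 6 − 4 = 2 must reach 47.
Exactly 2 works: 2 values at 54 and 4 at 46 total 292; lower one of the high values by 3 (still ≥ 47) to hit 289.

2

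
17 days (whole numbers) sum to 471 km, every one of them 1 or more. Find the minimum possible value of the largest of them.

28

The average is 471/17 > 27, so not all 17 can be 27 or less; the largest is ≥ 28.
Equality holds with 12 values of 28 and 5 values of 27.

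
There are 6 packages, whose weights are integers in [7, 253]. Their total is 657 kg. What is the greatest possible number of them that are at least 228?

Suppose k of them are at least 228. Those contribute at least 228 each and the other 6 − k at least 7 each.
So the total is at least 228k + 7(6 − k) = 42 + 221k. This must be ≤ 657, giving k ≤ 2.
k = 2 is achieved by 2 values at 228 and 4 at 7, total 484; add 173 to one value (staying below 228) to reach 657.

2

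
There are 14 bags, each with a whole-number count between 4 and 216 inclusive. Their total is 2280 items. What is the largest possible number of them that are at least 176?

Suppose k of them are at least 176. Those contribute at least 176 each and the other 14 − k at least 4 each.
So the total is at least 176k + 4(14 − k) = 56 + 172k. This must be ≤ 2280, giving k ≤ 12.
k = 12 is achieved by 12 values at 176 and 2 at 4, total 2120; add 160 to one value (staying below 176) to reach 2280.

12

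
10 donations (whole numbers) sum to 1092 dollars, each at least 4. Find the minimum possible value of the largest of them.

110

Some value must be at least ⌈1092/10⌉ = 110, since 10 × 109 = 1090 < 1092.
Taking 8 copies of 109 and 2 copies of 110 gives exactly 1092, so 110 is attained.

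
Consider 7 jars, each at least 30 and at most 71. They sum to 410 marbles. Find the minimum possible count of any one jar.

30

To make one jar as small as possible, make the other 6 as large as possible.
The other 6 can take up 6 × 71 = 426 ≥ 410 − 30, so one jar can sit at its floor of 30.
Achievable: one at 30 and the other 6 totalling 380, which fits since 6 × 30 ≤ 380 ≤ 6 × 71.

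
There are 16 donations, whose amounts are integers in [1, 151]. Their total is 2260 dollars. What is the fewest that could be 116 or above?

Suppose at most 16 − j of them reach 116; then j values are ≤ 115 and the rest ≤ 151.
The total is then ≤ 115·j + 151·(16 − j) = 2416 − 36j. For this to be ≥ 2260 we need j ≤ 4, so at least 16 − 4 = 12 must reach 116.
Exactly 12 works: 12 values at 151 and 4 at 115 total 2272; lower one of the high values by 12 (still ≥ 116) to hit 2260.

12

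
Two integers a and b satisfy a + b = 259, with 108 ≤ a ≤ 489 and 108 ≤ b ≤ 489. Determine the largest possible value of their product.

For a fixed sum, the product ab is largest when a and b are as close as possible.
Taking a = 129 and b = 130 (both in [108, 489]) gives ab = 16770.

16770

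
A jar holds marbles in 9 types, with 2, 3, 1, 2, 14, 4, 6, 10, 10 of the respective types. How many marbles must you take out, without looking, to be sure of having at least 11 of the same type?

In the worst case you take as many as possible of each type without reaching 11: 2 + 3 + 1 + 2 + 10 + 4 + 6 + 10 + 10 = 48.
The next one must give 11 of some type, so 48 + 1 = 49.

49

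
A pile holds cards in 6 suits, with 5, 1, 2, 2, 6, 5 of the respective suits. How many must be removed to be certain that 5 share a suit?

In the worst case you take as many as possible of each suit without reaching 5: 4 + 1 + 2 + 2 + 4 + 4 = 17.
The next one must give 5 of some suit, so 17 + 1 = 18.

18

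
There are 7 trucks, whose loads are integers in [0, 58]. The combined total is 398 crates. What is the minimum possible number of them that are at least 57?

3

Suppose at most 7 − j of them reach 57; then j values are ≤ 56 and the rest ≤ 58.
The total is then ≤ 56·j + 58·(7 − j) = 406 − 2j. For this to be ≥ 398 we need j ≤ 4, so at least 7 − 4 = 3 must reach 57.
Exactly 3 works: 3 values at 58 and 4 at 56 total 398.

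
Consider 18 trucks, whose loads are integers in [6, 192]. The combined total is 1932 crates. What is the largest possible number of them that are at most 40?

10

Suppose k of them are at most 40. Those contribute at most 40 each and the rest at most 192 each.
So the total is at most 40k + 192(18 − k) = 3456 − 152k. This must still be ≥ 1932, so k ≤ 10.
k = 10 is achieved by 10 values at 40 and 8 at 192, total 1936; lower one of the 192's by 4 (still > 40) to reach 1932.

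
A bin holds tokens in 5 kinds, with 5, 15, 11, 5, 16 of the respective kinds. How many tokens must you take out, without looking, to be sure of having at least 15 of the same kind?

In the worst case you take as many as possible of each kind without reaching 15: 5 + 14 + 11 + 5 + 14 = 49.
The next one must give 15 of some kind, so 49 + 1 = 50.

50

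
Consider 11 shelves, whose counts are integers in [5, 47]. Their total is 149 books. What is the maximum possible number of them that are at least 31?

With k values at 31 or above and the rest at least 5, the sum is at least 55 + 26k.
Since the sum is 149, we need 26k ≤ 94, i.e. k ≤ 3.
k = 3 is achieved by 3 values at 31 and 8 at 5, total 133; add 16 to one value (staying below 31) to reach 149.

3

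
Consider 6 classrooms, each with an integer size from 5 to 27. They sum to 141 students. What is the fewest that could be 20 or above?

Suppose at most 6 − j of them reach 20; then j values are ≤ 19 and the rest ≤ 27.
The total is then ≤ 19·j + 27·(6 − j) = 162 − 8j. For this to be ≥ 141 we need j ≤ 2, so at least 6 − 2 = 4 must reach 20.
Exactly 4 works: 4 values at 27 and 2 at 19 total 146; lower one of the high values by 5 (still ≥ 20) to hit 141.

4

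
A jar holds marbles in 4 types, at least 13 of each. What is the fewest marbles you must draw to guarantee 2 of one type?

You could draw 1 of every type without reaching 2 of any — 4 in all.
One more forces 2 of some type, so 4 + 1 = 5.

5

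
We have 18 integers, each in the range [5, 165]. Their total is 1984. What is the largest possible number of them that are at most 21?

Suppose k of them are at most 21. Those contribute at most 21 each and the rest at most 165 each.
So the total is at most 21k + 165(18 − k) = 2970 − 144k. This must still be ≥ 1984, so k ≤ 6.
k = 6 is achieved by 6 values at 21 and 12 at 165, total 2106; lower one of the 165's by 122 (still > 21) to reach 1984.

6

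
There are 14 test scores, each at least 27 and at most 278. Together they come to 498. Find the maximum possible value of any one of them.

To make one score as large as possible, make the other 13 as small as possible.
The other 13 contribute at least 13 × 27 = 351, leaving at most 498 − 351 = 147.
Since 147 ≤ 278, this is achievable: one at 147 and 13 at 27.

147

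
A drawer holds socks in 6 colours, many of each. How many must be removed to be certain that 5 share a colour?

25

You could draw 4 of every colour without reaching 5 of any — 24 in all.
One more forces 5 of some colour, so 24 + 1 = 25.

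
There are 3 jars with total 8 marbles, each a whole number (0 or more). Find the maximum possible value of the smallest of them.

2

The 3 values sum to 8, so their minimum is at most ⌊8/3⌋ = 2.
Equality holds with 1 value of 2 and 2 values of 3.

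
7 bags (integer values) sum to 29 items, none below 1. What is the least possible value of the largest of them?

5

If every one of the 7 were at most 4, the total would be at most 7 × 4 = 28 < 29.
Achievable: 1 of them at 5 and 6 at 4 total 29.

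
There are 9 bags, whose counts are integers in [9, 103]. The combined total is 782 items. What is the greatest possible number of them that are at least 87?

With k values at 87 or above and the rest at least 9, the sum is at least 81 + 78k.
Since the sum is 782, we need 78k ≤ 701, i.e. k ≤ 8.
k = 8 is achieved by 8 values at 87 and 1 at 9, total 705; add 77 to one value (staying below 87) to reach 782.

8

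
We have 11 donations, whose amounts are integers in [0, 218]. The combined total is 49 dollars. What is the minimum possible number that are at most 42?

10

If only k of them are at most 42, the other 11 − k are at least 43, so the total is at least (11 − k)·43 + k·0.
This is ≤ 49, so (11 − k)·43 + 0k ≤ 49, which gives k ≥ 10.
Exactly 10 works: 10 values at 0 and 1 at 43 total 43; raise one of the low values by 6 (still ≤ 42) to hit 49.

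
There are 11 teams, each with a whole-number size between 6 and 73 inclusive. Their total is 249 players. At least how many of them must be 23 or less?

If only k of them are at most 23, the other 11 − k are at least 24, so the total is at least (11 − k)·24 + k·6.
This is ≤ 249, so (11 − k)·24 + 6k ≤ 249, which gives k ≥ 1.
Exactly 1 works: 1 value at 6 and 10 at 24 total 246; raise one of the low values by 3 (still ≤ 23) to hit 249.

1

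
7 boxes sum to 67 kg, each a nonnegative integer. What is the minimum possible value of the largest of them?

If every one of the 7 were at most 9, the total would be at most 7 × 9 = 63 < 67.
Equality holds with 4 values of 10 and 3 values of 9.

10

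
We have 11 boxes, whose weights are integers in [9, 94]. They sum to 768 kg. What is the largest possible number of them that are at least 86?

8

Suppose k of them are at least 86. Those contribute at least 86 each and the other 11 − k at least 9 each.
So the total is at least 86k + 9(11 − k) = 99 + 77k. This must be ≤ 768, giving k ≤ 8.
k = 8 is achieved by 8 values at 86 and 3 at 9, total 715; add 53 to one value (staying below 86) to reach 768.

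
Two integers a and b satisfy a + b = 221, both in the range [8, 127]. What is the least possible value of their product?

ab = a(221 − a) is concave in a, so over [94, 127] it is minimized at an endpoint.
At the endpoint a = 94, b = 221 − 94 = 127, so ab = 94 × 127 = 11938.

11938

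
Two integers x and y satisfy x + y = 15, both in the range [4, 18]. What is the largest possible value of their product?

For a fixed sum, the product xy is largest when x and y are as close as possible.
Taking x = 7 and y = 8 (both in [4, 18]) gives xy = 56.

56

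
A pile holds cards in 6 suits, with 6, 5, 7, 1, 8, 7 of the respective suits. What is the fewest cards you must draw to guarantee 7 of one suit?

31

In the worst case you take as many as possible of each suit without reaching 7: 6 + 5 + 6 + 1 + 6 + 6 = 30.
The next one must give 7 of some suit, so 30 + 1 = 31.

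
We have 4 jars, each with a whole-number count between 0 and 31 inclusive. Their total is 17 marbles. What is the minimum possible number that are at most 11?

If only k of them are at most 11, the other 4 − k are at least 12, so the total is at least (4 − k)·12 + k·0.
This is ≤ 17, so (4 − k)·12 + 0k ≤ 17, which gives k ≥ 3.
Exactly 3 works: 3 values at 0 and 1 at 12 total 12; raise one of the low values by 5 (still ≤ 11) to hit 17.

3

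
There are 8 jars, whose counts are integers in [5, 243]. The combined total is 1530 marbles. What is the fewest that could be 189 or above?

If only k of them are at least 189, the other 8 − k are at most 188, so the total is at most k·243 + (8 − k)·188.
This must reach 1530, so k·243 + (8 − k)·188 ≥ 1530, giving k ≥ 1.
Exactly 1 works: 1 value at 243 and 7 at 188 total 1559; lower one of the high values by 29 (still ≥ 189) to hit 1530.

1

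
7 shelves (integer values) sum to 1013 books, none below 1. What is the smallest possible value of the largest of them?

145

The 7 values sum to 1013, so their maximum is at least ⌈1013/7⌉ = 145.
Taking 2 copies of 144 and 5 copies of 145 gives exactly 1013, so 145 is attained.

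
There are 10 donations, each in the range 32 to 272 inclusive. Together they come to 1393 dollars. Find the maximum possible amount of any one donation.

Maximizing one value means minimizing the remaining 9.
The other 9 contribute at least 9 × 32 = 288, leaving at most 1393 − 288 = 1105.
But each donation is capped at 272, so the maximum is 272.
Achievable: one at 272 and the other 9 totalling 1121, which fits since 9 × 32 ≤ 1121 ≤ 9 × 272.

272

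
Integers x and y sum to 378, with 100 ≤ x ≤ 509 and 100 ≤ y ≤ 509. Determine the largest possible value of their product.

With x + y fixed, xy peaks when the two are closest together.
Taking x = 189 and y = 189 (both in [100, 509]) gives xy = 35721.

35721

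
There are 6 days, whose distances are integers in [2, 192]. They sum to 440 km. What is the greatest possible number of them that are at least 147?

2

Suppose k of them are at least 147. Those contribute at least 147 each and the other 6 − k at least 2 each.
So the total is at least 147k + 2(6 − k) = 12 + 145k. This must be ≤ 440, giving k ≤ 2.
k = 2 is achieved by 2 values at 147 and 4 at 2, total 302; add 138 to one value (staying below 147) to reach 440.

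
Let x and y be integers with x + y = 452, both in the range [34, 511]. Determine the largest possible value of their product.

With x + y fixed, xy peaks when the two are closest together.
Taking x = 226 and y = 226 (both in [34, 511]) gives xy = 51076.

51076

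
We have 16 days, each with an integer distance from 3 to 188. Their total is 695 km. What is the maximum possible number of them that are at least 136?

4

If k of the values are ≥ 136, the total is ≥ 136k + 3(16 − k).
Setting 136k + 3(16 − k) ≤ 695 gives 133k ≤ 647, so k ≤ 4.
k = 4 is achieved by 4 values at 136 and 12 at 3, total 580; add 115 to one value (staying below 136) to reach 695.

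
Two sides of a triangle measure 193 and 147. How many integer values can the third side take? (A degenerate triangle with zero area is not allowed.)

293

The triangle inequality gives |193 − 147| < c < 193 + 147, i.e. 46 < c < 340.
So c can be any integer from 47 to 339: 293 values.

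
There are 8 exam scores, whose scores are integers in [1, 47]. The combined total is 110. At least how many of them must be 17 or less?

2

Each value above 17 is at least 18, contributing at least 18 − 1 = 17 above the floor 1.
The sum exceeds the floor total 8 by 102, so at most ⌊102/17⌋ = 6 exceed 17, and at least 2 are ≤ 17.
Exactly 2 works: 2 values at 1 and 6 at 18 total 110.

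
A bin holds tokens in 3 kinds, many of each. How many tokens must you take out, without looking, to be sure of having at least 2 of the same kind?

4

In the worst case you draw 1 of each of the 3 kinds: 3 × 1 = 3.
One more forces 2 of some kind, so 3 + 1 = 4.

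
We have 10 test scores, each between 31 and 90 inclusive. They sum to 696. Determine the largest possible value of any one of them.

90

To make one score as large as possible, make the other 9 as small as possible.
The other 9 contribute at least 9 × 31 = 279, leaving at most 696 − 279 = 417.
But each score is capped at 90, so the maximum is 90.
Achievable: one at 90 and the other 9 totalling 606, which fits since 9 × 31 ≤ 606 ≤ 9 × 90.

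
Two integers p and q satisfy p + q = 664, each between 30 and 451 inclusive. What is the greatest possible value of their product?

110224

With p + q fixed, pq peaks when the two are closest together.
Taking p = 332 and q = 332 (both in [30, 451]) gives pq = 110224.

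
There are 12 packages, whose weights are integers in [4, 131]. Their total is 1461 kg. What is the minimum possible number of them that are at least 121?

2

Each value short of 121 is at most 120, costing at least 131 − 120 = 11 against the maximum total of 1572.
We can afford to lose at most 1572 − 1461 = 111, so at most ⌊111/11⌋ = 10 fall short, and at least 2 are ≥ 121.
Exactly 2 works: 2 values at 131 and 10 at 120 total 1462; lower one of the high values by 1 (still ≥ 121) to hit 1461.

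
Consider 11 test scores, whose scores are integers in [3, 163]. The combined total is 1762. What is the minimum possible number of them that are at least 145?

Suppose at most 11 − j of them reach 145; then j values are ≤ 144 and the rest ≤ 163.
The total is then ≤ 144·j + 163·(11 − j) = 1793 − 19j. For this to be ≥ 1762 we need j ≤ 1, so at least 11 − 1 = 10 must reach 145.
Exactly 10 works: 10 values at 163 and 1 at 144 total 1774; lower one of the high values by 12 (still ≥ 145) to hit 1762.

10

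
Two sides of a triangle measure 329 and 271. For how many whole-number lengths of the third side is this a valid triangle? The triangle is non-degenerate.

The triangle inequality gives |329 − 271| < c < 329 + 271, i.e. 58 < c < 600.
So c can be any integer from 59 to 599: 541 values.

541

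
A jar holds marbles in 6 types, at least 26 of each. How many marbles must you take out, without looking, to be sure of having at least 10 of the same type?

55

In the worst case you draw 9 of each of the 6 types: 6 × 9 = 54.
One more forces 10 of some type, so 54 + 1 = 55.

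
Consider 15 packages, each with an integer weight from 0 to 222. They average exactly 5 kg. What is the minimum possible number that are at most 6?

5

The total is 15 × 5 = 75.
If only k of them are at most 6, the other 15 − k are at least 7, so the total is at least (15 − k)·7 + k·0.
This is ≤ 75, so (15 − k)·7 + 0k ≤ 75, which gives k ≥ 5.
Exactly 5 works: 5 values at 0 and 10 at 7 total 70; raise one of the low values by 5 (still ≤ 6) to hit 75.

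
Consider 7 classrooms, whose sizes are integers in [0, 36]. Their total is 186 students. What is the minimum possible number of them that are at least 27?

If only k of them are at least 27, the other 7 − k are at most 26, so the total is at most k·36 + (7 − k)·26.
This must reach 186, so k·36 + (7 − k)·26 ≥ 186, giving k ≥ 1.
Exactly 1 works: 1 value at 36 and 6 at 26 total 192; lower one of the high values by 6 (still ≥ 27) to hit 186.

1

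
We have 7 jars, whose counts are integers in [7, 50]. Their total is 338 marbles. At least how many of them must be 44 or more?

6

If only k of them are at least 44, the other 7 − k are at most 43, so the total is at most k·50 + (7 − k)·43.
This must reach 338, so k·50 + (7 − k)·43 ≥ 338, giving k ≥ 6.
Exactly 6 works: 6 values at 50 and 1 at 43 total 343; lower one of the high values by 5 (still ≥ 44) to hit 338.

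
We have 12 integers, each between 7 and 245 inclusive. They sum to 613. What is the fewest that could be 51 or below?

1

Each value above 51 is at least 52, contributing at least 52 − 7 = 45 above the floor 7.
The sum exceeds the floor total 84 by 529, so at most ⌊529/45⌋ = 11 exceed 51, and at least 1 are ≤ 51.
Exactly 1 works: 1 value at 7 and 11 at 52 total 579; raise one of the low values by 34 (still ≤ 51) to hit 613.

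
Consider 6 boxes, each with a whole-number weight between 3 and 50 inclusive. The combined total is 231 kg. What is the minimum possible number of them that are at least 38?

1

Suppose at most 6 − j of them reach 38; then j values are ≤ 37 and the rest ≤ 50.
The total is then ≤ 37·j + 50·(6 − j) = 300 − 13j. For this to be ≥ 231 we need j ≤ 5, so at least 6 − 5 = 1 must reach 38.
Exactly 1 works: 1 value at 50 and 5 at 37 total 235; lower one of the high values by 4 (still ≥ 38) to hit 231.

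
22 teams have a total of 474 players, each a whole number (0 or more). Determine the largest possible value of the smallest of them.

The average is 474/22 < 22, so some value is ≤ 21.
Taking 10 copies of 21 and 12 copies of 22 gives exactly 474, so 21 is attained.

21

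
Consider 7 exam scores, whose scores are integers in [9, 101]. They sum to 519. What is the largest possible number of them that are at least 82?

With k values at 82 or above and the rest at least 9, the sum is at least 63 + 73k.
Since the sum is 519, we need 73k ≤ 456, i.e. k ≤ 6.
k = 6 is achieved by 6 values at 82 and 1 at 9, total 501; add 18 to one value (staying below 82) to reach 519.

6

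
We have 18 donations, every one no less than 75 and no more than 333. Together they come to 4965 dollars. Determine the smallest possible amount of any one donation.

75

To make one donation as small as possible, make the other 17 as large as possible.
The other 17 can take up 17 × 333 = 5661 ≥ 4965 − 75, so one donation can sit at its floor of 75.
Achievable: one at 75 and the other 17 totalling 4890, which fits since 17 × 75 ≤ 4890 ≤ 17 × 333.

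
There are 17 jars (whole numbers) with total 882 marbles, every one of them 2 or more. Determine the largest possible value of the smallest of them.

If every one of the 17 were at least 52, the total would be at least 17 × 52 = 884 > 882.
Equality holds with 2 values of 51 and 15 values of 52.

51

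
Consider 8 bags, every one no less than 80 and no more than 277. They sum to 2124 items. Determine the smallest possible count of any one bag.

To make one bag as small as possible, make the other 7 as large as possible.
The other 7 contribute at most 7 × 277 = 1939, leaving at least 2124 − 1939 = 185.
Since 185 ≥ 80, this is achievable: one at 185 and 7 at 277.

185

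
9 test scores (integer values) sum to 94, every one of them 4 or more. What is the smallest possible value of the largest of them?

11

The average is 94/9 > 10, so not all 9 can be 10 or less; the largest is ≥ 11.
Equality holds with 4 values of 11 and 5 values of 10.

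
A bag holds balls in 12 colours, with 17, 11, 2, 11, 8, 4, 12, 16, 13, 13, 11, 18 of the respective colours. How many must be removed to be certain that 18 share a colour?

136

In the worst case you take as many as possible of each colour without reaching 18: 17 + 11 + 2 + 11 + 8 + 4 + 12 + 16 + 13 + 13 + 11 + 17 = 135.
The next one must give 18 of some colour, so 135 + 1 = 136.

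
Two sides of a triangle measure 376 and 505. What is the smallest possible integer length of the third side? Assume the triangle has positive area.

The third side must exceed |376 − 505| = 129.
The smallest integer above 129 is 130.

130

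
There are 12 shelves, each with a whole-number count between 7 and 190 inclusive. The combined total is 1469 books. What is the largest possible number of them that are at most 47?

5

Suppose k of them are at most 47. Those contribute at most 47 each and the rest at most 190 each.
So the total is at most 47k + 190(12 − k) = 2280 − 143k. This must still be ≥ 1469, so k ≤ 5.
k = 5 is achieved by 5 values at 47 and 7 at 190, total 1565; lower one of the 190's by 96 (still > 47) to reach 1469.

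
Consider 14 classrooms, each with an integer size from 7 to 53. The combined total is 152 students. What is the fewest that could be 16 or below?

9

Let j be the number exceeding 16. Then the total is ≥ 17·j + 7·(14 − j) = 98 + 10j.
So 10j ≤ 54 and j ≤ 5; hence at least 14 − 5 = 9 are ≤ 16.
Exactly 9 works: 9 values at 7 and 5 at 17 total 148; raise one of the low values by 4 (still ≤ 16) to hit 152.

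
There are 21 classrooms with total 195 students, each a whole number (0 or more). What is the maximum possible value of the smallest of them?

If every one of the 21 were at least 10, the total would be at least 21 × 10 = 210 > 195.
Achievable: 15 of them at 9 and 6 at 10 total 195.

9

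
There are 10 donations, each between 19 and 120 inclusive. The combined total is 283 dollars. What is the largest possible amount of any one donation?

To make one donation as large as possible, make the other 9 as small as possible.
The other 9 contribute at least 9 × 19 = 171, leaving at most 283 − 171 = 112.
Since 112 ≤ 120, this is achievable: one at 112 and 9 at 19.

112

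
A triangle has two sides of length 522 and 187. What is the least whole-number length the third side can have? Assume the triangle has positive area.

336

The third side must exceed |522 − 187| = 335.
The smallest integer above 335 is 336.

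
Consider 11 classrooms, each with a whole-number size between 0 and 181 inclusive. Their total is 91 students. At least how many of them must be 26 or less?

Let j be the number exceeding 26. Then the total is ≥ 27·j + 0·(11 − j) = 0 + 27j.
So 27j ≤ 91 and j ≤ 3; hence at least 11 − 3 = 8 are ≤ 26.
Exactly 8 works: 8 values at 0 and 3 at 27 total 81; raise one of the low values by 10 (still ≤ 26) to hit 91.

8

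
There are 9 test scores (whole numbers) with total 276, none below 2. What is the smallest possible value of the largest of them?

The 9 values sum to 276, so their maximum is at least ⌈276/9⌉ = 31.
Taking 3 copies of 30 and 6 copies of 31 gives exactly 276, so 31 is attained.

31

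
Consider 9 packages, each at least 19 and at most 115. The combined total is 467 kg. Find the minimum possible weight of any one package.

To make one package as small as possible, make the other 8 as large as possible.
The other 8 can take up 8 × 115 = 920 ≥ 467 − 19, so one package can sit at its floor of 19.
Achievable: one at 19 and the other 8 totalling 448, which fits since 8 × 19 ≤ 448 ≤ 8 × 115.

19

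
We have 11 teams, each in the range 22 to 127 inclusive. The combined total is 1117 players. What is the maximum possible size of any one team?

127

To make one team as large as possible, make the other 10 as small as possible.
The other 10 contribute at least 10 × 22 = 220, leaving at most 1117 − 220 = 897.
But each team is capped at 127, so the maximum is 127.
Achievable: one at 127 and the other 10 totalling 990, which fits since 10 × 22 ≤ 990 ≤ 10 × 127.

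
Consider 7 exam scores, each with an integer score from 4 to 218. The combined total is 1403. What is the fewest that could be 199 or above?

1

Each value short of 199 is at most 198, costing at least 218 − 198 = 20 against the maximum total of 1526.
We can afford to lose at most 1526 − 1403 = 123, so at most ⌊123/20⌋ = 6 fall short, and at least 1 are ≥ 199.
Exactly 1 works: 1 value at 218 and 6 at 198 total 1406; lower one of the high values by 3 (still ≥ 199) to hit 1403.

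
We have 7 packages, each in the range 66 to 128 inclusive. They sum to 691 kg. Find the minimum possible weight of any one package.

To make one package as small as possible, make the other 6 as large as possible.
The other 6 can take up 6 × 128 = 768 ≥ 691 − 66, so one package can sit at its floor of 66.
Achievable: one at 66 and the other 6 totalling 625, which fits since 6 × 66 ≤ 625 ≤ 6 × 128.

66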